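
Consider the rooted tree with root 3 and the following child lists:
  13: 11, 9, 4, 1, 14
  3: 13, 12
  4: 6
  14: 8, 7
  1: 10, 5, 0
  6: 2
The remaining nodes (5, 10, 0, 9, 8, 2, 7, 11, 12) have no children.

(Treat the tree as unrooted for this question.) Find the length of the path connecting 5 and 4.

3

5–1–13–4: 3 edges.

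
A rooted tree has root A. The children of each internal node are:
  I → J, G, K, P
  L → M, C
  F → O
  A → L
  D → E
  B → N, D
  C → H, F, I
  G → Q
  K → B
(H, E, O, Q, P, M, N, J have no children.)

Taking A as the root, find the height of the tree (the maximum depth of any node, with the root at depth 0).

7

A deepest node is E, reached by A–L–C–I–K–B–D–E.
That path has 7 edges, so the height is 7.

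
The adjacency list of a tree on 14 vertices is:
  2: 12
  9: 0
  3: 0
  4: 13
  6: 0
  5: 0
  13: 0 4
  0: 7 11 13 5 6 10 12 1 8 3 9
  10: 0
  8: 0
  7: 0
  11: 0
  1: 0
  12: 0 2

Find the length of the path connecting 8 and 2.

3

The path is 8 – 0 – 12 – 2, which has 3 edges.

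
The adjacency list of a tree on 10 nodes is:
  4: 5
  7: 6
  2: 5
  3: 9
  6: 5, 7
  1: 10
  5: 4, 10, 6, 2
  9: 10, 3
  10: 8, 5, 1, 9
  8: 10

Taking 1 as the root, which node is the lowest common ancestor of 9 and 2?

10

Ancestors of 9 (toward the root): 9, 10, 1.
Ancestors of 2: 2, 5, 10, 1.
The deepest node appearing in both lists is 10.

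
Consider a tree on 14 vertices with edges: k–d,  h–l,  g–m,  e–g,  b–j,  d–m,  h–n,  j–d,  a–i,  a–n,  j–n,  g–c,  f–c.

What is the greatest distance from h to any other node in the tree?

7

A farthest node from h is f.
The path h–n–j–d–m–g–c–f has 7 edges.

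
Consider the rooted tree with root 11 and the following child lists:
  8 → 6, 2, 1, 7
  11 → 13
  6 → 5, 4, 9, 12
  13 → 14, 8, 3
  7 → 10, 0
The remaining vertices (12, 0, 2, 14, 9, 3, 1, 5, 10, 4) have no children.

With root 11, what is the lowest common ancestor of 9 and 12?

6

Ancestors of 9 (toward the root): 9, 6, 8, 13, 11.
Ancestors of 12: 12, 6, 8, 13, 11.
The deepest node appearing in both lists is 6.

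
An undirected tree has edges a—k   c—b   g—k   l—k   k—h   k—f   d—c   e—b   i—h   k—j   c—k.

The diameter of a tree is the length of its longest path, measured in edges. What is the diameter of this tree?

5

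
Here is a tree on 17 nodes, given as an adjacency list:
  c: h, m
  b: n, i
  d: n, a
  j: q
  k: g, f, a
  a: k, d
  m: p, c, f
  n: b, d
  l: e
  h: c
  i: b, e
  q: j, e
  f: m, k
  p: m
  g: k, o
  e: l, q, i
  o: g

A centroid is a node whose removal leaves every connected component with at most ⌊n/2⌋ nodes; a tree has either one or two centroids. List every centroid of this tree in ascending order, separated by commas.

If a is removed the pieces have sizes 8, 8, all ≤ ⌊17/2⌋ = 8.
No neighbour of a does as well, so a is the unique centroid.

a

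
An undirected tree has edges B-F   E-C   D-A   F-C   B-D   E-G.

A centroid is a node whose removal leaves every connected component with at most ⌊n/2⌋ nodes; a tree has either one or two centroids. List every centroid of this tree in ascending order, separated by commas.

If F is removed the pieces have sizes 3, 3, all ≤ ⌊7/2⌋ = 3.
No neighbour of F does as well, so F is the unique centroid.

F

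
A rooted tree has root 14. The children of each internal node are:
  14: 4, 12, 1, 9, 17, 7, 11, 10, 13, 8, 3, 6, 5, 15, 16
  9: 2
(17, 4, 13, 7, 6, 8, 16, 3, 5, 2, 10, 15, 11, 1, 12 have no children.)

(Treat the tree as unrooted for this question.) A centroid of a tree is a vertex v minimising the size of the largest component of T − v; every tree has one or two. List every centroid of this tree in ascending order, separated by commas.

Delete 14: the remaining components have sizes 2, 1, 1, 1, 1, 1, 1, 1, 1, 1, 1, 1, 1, 1, 1. Max 2 ≤ 8, so 14 is a centroid.
No neighbour of 14 does as well, so 14 is the unique centroid.

14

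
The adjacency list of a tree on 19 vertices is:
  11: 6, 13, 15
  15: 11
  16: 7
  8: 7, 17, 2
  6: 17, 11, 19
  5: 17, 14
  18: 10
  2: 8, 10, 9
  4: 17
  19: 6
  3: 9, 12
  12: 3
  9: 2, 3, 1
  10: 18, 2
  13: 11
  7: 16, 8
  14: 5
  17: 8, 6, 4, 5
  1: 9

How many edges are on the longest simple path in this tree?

8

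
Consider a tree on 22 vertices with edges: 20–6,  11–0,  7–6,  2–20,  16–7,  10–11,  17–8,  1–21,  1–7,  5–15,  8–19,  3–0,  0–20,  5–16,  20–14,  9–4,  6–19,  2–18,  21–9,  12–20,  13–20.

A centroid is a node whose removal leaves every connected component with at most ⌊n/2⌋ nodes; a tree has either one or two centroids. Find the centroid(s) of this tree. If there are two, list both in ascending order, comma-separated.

Delete 6: the remaining components have sizes 10, 8, 3. Max 10 ≤ 11, so 6 is a centroid.
Every other node leaves some component of size > 11, so the centroid is unique.

6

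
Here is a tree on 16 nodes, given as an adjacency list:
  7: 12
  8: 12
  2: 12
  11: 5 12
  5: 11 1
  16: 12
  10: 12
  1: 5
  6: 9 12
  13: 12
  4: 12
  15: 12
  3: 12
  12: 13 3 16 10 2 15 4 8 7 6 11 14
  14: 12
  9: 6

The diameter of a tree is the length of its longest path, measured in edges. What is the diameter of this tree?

A longest path is 1–5–11–12–6–9, with 5 edges.

5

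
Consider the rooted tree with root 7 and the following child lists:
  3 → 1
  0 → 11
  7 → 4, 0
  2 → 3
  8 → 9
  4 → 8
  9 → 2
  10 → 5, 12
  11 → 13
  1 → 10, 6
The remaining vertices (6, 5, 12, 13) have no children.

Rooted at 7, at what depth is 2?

4

Path from 7 to 2: 7 – 4 – 8 – 9 – 2, which has 4 edges.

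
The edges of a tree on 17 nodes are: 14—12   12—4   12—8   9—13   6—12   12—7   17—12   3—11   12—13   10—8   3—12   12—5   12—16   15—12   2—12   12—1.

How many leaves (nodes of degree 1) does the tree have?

13

The leaves are 1, 2, 4, 5, 6, 7, 9, 10, 11, 14, 15, 16, 17.
That is 13 leaves.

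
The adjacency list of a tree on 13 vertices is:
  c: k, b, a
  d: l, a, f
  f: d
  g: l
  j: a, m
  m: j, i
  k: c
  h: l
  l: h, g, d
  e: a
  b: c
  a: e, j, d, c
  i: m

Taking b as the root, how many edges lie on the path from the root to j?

Climbing from j to the root: j–a–c–b. That's 3 steps.

3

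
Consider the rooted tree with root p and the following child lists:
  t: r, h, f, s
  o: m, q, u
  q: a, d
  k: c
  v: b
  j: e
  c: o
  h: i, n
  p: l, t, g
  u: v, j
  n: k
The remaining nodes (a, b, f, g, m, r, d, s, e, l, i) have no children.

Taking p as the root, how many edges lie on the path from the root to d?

8

p → t → h → n → k → c → o → q → d — 8 edges.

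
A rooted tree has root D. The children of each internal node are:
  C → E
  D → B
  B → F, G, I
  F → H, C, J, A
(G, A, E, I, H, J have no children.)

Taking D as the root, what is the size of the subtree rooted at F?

Descendants of F (including itself): F, H, C, A, J, E. That's 6.

6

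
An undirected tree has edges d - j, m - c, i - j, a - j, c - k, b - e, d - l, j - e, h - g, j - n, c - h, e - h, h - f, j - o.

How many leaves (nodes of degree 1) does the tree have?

10

The leaves are a, b, f, g, i, k, l, m, n, o.
That is 10 leaves.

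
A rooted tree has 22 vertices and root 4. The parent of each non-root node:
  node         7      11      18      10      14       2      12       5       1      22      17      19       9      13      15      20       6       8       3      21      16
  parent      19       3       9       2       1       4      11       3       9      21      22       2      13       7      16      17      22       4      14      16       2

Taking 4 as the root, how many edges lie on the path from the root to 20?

6

4 → 2 → 16 → 21 → 22 → 17 → 20 — 6 edges.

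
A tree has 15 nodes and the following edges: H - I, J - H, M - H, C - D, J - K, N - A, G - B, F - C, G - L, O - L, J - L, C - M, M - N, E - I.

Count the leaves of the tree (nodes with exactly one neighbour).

The leaves are A, B, D, E, F, K, O.
That is 7 leaves.

7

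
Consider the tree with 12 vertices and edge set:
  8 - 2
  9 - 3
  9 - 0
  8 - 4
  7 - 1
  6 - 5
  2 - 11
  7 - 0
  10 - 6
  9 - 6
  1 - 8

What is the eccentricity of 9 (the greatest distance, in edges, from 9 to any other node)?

The node farthest from 9 is 11, via 9 – 0 – 7 – 1 – 8 – 2 – 11 — 6 edges.

6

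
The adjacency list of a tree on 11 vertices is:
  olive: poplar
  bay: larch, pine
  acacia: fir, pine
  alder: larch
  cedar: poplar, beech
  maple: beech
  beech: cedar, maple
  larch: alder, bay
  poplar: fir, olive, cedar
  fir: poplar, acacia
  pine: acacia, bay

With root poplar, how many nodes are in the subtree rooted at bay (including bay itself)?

bay's subtree: {bay, larch, alder}, size 3.

3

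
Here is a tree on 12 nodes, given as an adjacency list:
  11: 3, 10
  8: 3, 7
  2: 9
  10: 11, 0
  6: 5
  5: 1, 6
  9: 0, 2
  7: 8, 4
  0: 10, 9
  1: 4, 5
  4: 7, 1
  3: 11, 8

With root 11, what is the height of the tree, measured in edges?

7

6 sits deepest: 11 → 3 → 8 → 7 → 4 → 1 → 5 → 6 — 7 edges from the root.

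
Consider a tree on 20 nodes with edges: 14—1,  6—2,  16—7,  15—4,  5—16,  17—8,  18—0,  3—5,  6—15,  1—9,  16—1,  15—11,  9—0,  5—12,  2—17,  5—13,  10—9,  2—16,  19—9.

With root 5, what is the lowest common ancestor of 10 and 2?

16

Ancestors of 10 (toward the root): 10, 9, 1, 16, 5.
Ancestors of 2: 2, 16, 5.
The deepest node appearing in both lists is 16.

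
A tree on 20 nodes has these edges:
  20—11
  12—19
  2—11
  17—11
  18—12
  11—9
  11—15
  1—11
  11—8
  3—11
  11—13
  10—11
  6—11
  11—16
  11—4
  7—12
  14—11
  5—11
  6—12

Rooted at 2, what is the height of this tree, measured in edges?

19 sits deepest: 2 → 11 → 6 → 12 → 19 — 4 edges from the root.

4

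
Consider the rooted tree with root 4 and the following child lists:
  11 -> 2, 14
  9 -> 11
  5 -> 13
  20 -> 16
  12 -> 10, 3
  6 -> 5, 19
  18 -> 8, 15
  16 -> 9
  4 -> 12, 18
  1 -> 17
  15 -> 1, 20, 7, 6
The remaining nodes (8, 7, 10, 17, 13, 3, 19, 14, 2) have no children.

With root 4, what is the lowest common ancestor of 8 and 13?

18

Path 8→root: 8 18 4; path 13→root: 13 5 6 15 18 4.
First common node: 18.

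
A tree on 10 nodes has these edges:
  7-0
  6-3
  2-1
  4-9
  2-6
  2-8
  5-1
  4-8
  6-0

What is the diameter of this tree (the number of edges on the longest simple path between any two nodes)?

6

Starting from 7, a farthest node is 9 at distance 6.
One longest path: 7 - 0 - 6 - 2 - 8 - 4 - 9.
So the diameter is 6.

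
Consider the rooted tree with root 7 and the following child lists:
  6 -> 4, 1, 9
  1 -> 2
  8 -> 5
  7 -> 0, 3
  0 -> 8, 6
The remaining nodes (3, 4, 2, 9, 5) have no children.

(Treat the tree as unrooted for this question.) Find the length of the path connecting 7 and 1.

3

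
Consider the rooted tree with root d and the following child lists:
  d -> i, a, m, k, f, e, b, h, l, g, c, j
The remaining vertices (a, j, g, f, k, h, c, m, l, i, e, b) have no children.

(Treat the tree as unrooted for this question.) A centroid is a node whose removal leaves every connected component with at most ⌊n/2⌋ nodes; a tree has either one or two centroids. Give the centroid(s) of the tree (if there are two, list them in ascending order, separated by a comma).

Removing d splits the tree into components of sizes 1, 1, 1, 1, 1, 1, 1, 1, 1, 1, 1, 1; the largest is 1 ≤ ⌊13/2⌋ = 6.
Every other node leaves some component of size > 6, so the centroid is unique.

d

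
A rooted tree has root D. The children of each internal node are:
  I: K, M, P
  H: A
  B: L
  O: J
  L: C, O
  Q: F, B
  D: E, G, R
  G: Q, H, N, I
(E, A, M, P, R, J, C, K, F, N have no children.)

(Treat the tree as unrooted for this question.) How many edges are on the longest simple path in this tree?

BFS from J reaches M last, at distance 7; BFS from M confirms no node is farther.
Path: J - O - L - B - Q - G - I - M.

7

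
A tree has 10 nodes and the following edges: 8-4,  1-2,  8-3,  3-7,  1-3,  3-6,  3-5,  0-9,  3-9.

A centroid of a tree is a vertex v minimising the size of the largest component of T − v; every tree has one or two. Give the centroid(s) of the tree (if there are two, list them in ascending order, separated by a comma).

3

Delete 3: the remaining components have sizes 2, 2, 2, 1, 1, 1. Max 2 ≤ 5, so 3 is a centroid.
Every other node leaves some component of size > 5, so the centroid is unique.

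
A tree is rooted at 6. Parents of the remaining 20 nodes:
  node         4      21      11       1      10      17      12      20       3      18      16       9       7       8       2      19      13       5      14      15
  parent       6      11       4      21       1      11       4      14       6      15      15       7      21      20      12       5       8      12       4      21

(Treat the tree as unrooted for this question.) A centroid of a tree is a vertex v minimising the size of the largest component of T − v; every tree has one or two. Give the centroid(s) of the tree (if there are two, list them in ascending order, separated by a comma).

4

Removing 4 splits the tree into components of sizes 10, 4, 4, 2; the largest is 10 ≤ ⌊21/2⌋ = 10.
No neighbour of 4 does as well, so 4 is the unique centroid.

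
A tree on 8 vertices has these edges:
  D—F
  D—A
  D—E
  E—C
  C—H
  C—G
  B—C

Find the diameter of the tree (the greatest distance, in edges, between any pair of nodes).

Starting from F, a farthest node is H at distance 4.
One longest path: F - D - E - C - H.
So the diameter is 4.

4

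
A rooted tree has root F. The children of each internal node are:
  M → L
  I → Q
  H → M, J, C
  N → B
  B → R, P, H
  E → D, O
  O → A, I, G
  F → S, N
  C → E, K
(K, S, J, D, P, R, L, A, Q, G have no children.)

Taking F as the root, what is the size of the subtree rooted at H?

13

H's subtree: {H, J, C, M, E, K, L, O, D, I, G, A, Q}, size 13.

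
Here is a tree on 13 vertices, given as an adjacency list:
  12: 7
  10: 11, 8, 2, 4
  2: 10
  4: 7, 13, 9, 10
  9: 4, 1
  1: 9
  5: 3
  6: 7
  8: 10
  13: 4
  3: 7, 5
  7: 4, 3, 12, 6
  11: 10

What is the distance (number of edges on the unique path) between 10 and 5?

4

The path is 10 - 4 - 7 - 3 - 5, which has 4 edges.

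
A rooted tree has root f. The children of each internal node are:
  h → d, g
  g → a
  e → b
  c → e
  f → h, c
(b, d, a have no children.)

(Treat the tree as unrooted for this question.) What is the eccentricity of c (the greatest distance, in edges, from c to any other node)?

4

Distances from c peak at 4, attained at a.
c–f–h–g–a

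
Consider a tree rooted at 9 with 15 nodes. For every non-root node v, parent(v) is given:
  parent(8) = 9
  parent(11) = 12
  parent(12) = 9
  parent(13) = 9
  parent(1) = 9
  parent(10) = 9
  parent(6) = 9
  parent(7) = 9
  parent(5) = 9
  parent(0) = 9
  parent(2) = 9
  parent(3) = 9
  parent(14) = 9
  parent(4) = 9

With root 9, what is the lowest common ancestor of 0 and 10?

9

0's ancestor chain is 0, 9 and 10's is 10, 9; they first meet at 9.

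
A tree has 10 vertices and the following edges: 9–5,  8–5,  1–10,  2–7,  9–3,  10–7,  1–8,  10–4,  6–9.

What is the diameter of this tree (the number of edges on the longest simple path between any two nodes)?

7

BFS from 3 reaches 2 last, at distance 7; BFS from 2 confirms no node is farther.
Path: 3–9–5–8–1–10–7–2.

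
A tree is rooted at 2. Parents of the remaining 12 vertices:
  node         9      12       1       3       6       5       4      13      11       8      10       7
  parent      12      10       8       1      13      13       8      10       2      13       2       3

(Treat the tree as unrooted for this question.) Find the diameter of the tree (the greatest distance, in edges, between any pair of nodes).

BFS from 9 reaches 7 last, at distance 7; BFS from 7 confirms no node is farther.
Path: 9 - 12 - 10 - 13 - 8 - 1 - 3 - 7.

7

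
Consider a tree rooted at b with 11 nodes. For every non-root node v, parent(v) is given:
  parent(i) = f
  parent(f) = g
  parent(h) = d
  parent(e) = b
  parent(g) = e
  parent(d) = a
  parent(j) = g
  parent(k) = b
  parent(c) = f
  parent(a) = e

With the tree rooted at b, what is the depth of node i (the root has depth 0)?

Path from b to i: b – e – g – f – i, which has 4 edges.

4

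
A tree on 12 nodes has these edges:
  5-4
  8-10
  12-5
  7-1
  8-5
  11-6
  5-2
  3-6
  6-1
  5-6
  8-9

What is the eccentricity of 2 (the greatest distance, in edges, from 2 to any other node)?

The node farthest from 2 is 7, via 2–5–6–1–7 — 4 edges.

4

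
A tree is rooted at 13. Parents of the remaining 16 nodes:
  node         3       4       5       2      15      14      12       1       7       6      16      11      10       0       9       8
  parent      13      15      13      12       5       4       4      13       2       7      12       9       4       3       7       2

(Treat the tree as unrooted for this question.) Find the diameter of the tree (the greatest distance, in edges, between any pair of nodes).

10

A longest path is 0 – 3 – 13 – 5 – 15 – 4 – 12 – 2 – 7 – 9 – 11, with 10 edges.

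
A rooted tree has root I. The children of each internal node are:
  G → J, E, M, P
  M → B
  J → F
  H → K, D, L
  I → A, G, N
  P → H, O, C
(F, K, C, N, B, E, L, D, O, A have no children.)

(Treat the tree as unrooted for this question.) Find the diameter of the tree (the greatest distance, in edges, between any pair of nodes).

Starting from K, a farthest node is B at distance 5.
One longest path: K – H – P – G – M – B.
So the diameter is 5.

5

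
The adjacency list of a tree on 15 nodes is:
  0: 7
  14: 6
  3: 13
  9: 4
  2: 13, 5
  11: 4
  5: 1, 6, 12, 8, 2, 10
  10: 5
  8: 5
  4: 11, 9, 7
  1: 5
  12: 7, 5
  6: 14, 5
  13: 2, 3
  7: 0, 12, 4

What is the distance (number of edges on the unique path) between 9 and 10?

Walking from 9: 9–4–7–12–5–10. Length 5.

5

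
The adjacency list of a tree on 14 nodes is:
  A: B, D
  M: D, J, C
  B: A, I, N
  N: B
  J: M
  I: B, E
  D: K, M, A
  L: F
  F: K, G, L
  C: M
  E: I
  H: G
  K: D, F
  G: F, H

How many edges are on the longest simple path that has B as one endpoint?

The node farthest from B is H, via B–A–D–K–F–G–H — 6 edges.

6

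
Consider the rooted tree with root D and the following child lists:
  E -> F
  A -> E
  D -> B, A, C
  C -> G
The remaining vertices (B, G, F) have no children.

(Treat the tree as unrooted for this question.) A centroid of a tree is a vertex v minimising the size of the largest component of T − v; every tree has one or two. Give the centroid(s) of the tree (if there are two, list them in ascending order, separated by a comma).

D

Removing D splits the tree into components of sizes 3, 2, 1; the largest is 3 ≤ ⌊7/2⌋ = 3.
No neighbour of D does as well, so D is the unique centroid.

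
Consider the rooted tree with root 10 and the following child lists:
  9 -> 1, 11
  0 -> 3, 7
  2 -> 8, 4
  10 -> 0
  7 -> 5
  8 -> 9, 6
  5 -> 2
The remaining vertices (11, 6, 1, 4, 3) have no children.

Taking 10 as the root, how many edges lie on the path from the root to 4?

Climbing from 4 to the root: 4–2–5–7–0–10. That's 5 steps.

5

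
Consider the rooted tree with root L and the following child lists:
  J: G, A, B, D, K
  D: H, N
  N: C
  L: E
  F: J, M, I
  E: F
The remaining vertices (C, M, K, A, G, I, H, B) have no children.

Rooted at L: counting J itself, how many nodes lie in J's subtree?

9

The subtree rooted at J contains: J, K, B, D, A, G, N, H, C — 9 nodes.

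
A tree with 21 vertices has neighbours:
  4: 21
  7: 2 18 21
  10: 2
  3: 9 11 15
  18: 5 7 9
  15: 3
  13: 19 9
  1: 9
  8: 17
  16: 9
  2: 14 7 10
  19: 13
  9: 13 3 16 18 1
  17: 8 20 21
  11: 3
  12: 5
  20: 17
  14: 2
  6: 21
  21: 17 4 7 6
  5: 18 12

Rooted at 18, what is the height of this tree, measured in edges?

20 sits deepest: 18 → 7 → 21 → 17 → 20 — 4 edges from the root.

4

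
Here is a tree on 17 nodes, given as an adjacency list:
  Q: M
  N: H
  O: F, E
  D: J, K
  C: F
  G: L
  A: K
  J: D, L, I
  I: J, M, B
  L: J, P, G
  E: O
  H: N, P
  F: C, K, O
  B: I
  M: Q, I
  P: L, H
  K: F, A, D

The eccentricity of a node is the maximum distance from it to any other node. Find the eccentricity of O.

8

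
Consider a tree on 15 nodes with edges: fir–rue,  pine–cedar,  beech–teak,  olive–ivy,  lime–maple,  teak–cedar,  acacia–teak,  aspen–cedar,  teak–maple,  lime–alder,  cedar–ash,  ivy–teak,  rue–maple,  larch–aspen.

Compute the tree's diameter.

BFS from alder reaches larch last, at distance 6; BFS from larch confirms no node is farther.
Path: alder - lime - maple - teak - cedar - aspen - larch.

6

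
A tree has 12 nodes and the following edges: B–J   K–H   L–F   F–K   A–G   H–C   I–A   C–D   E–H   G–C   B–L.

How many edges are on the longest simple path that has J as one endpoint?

Distances from J peak at 9, attained at I.
J–B–L–F–K–H–C–G–A–I

9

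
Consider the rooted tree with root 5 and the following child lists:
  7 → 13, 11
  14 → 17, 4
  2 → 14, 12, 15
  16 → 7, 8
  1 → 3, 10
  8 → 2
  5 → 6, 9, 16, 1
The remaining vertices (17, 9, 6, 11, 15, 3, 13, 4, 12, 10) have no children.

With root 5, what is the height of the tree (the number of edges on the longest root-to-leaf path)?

A deepest node is 17, reached by 5 → 16 → 8 → 2 → 14 → 17.
That path has 5 edges, so the height is 5.

5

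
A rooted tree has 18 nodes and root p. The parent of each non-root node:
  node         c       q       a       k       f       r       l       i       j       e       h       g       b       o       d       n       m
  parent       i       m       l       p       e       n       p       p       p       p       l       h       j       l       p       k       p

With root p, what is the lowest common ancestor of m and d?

p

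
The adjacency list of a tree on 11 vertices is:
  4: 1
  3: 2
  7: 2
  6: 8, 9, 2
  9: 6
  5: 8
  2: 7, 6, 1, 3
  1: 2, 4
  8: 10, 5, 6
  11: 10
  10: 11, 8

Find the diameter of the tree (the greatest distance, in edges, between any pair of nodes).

6

BFS from 11 reaches 4 last, at distance 6; BFS from 4 confirms no node is farther.
Path: 11 - 10 - 8 - 6 - 2 - 1 - 4.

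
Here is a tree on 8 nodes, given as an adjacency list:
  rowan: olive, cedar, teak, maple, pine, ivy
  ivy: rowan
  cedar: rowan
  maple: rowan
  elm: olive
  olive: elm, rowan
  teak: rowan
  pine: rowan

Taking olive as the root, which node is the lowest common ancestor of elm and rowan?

olive

Path elm→root: elm olive; path rowan→root: rowan olive.
First common node: olive.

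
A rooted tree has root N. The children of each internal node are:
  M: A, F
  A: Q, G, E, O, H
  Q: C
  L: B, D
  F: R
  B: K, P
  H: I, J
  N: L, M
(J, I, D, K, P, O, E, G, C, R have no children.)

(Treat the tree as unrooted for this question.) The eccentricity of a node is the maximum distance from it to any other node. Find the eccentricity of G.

6

The node farthest from G is K (P also at distance 6), via G–A–M–N–L–B–K — 6 edges.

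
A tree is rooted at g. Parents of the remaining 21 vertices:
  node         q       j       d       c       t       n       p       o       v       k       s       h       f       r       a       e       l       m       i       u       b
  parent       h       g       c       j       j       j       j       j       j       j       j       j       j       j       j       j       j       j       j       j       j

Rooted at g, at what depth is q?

Path from g to q: g – j – h – q, which has 3 edges.

3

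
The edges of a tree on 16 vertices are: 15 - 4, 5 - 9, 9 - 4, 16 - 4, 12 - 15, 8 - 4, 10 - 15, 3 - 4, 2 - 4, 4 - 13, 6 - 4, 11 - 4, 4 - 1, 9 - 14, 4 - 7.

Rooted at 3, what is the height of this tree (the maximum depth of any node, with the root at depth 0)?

3

The longest root-to-leaf path is 3 – 4 – 9 – 5 (3 edges).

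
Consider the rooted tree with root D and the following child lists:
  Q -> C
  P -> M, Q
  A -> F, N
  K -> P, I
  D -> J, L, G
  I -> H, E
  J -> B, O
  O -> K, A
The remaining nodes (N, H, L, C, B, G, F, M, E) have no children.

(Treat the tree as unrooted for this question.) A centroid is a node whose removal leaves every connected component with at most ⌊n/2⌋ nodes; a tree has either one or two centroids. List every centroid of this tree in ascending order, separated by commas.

Delete O: the remaining components have sizes 8, 5, 3. Max 8 ≤ 8, so O is a centroid.
No neighbour of O does as well, so O is the unique centroid.

O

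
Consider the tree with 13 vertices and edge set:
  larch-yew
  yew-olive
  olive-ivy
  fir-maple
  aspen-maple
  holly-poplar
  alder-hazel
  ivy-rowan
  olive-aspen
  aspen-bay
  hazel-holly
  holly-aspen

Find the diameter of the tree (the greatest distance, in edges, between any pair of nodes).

BFS from larch reaches alder last, at distance 6; BFS from alder confirms no node is farther.
Path: larch - yew - olive - aspen - holly - hazel - alder.

6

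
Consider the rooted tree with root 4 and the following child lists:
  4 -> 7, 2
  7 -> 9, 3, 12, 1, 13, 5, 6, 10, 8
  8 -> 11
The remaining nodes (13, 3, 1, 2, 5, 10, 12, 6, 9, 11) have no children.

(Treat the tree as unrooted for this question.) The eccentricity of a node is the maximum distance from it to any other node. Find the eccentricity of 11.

4

A farthest node from 11 is 2.
The path 11–8–7–4–2 has 4 edges.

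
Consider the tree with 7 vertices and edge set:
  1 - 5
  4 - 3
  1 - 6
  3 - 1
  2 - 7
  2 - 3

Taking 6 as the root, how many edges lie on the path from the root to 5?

2

6 → 1 → 5 — 2 edges.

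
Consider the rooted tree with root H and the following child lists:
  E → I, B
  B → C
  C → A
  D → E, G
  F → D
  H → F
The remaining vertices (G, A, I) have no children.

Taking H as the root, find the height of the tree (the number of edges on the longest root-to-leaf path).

A deepest node is A, reached by H – F – D – E – B – C – A.
That path has 6 edges, so the height is 6.

6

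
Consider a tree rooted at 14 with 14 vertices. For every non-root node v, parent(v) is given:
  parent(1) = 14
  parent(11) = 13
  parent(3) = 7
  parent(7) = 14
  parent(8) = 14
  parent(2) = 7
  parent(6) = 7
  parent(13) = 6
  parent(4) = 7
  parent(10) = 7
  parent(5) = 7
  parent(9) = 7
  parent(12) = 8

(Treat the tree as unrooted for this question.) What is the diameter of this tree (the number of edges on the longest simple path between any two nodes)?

Starting from 12, a farthest node is 11 at distance 6.
One longest path: 12-8-14-7-6-13-11.
So the diameter is 6.

6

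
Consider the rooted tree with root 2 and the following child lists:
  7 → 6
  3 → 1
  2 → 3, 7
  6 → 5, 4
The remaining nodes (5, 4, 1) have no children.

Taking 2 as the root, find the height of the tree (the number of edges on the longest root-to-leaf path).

A deepest node is 4, reached by 2 → 7 → 6 → 4.
That path has 3 edges, so the height is 3.

3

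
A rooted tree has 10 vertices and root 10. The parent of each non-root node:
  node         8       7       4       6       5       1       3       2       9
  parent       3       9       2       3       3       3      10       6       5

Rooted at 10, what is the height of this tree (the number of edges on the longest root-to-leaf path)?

The longest root-to-leaf path is 10 – 3 – 6 – 2 – 4 (4 edges).

4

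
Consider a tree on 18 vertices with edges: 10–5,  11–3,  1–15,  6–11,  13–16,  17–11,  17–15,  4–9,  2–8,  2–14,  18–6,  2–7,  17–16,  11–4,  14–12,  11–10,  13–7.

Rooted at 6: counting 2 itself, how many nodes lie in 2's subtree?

2's subtree: {2, 8, 14, 12}, size 4.

4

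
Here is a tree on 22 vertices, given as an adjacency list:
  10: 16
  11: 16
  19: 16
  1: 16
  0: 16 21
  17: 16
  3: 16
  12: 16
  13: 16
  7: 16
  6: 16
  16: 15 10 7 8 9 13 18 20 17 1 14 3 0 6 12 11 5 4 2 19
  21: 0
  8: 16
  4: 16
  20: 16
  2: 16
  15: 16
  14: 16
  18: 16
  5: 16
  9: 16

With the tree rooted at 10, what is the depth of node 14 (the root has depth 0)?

2

Path from 10 to 14: 10–16–14, which has 2 edges.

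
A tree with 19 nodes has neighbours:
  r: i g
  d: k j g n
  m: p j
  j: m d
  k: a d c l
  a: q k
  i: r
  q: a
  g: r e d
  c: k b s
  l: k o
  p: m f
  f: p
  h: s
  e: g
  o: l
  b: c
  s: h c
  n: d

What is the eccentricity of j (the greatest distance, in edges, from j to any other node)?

5

The node farthest from j is h, via j–d–k–c–s–h — 5 edges.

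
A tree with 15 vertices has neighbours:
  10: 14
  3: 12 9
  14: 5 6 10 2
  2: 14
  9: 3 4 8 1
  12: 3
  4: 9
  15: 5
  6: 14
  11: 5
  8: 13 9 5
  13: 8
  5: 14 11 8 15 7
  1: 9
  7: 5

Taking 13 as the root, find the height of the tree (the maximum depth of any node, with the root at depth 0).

4

A deepest node is 10, reached by 13-8-5-14-10.
That path has 4 edges, so the height is 4.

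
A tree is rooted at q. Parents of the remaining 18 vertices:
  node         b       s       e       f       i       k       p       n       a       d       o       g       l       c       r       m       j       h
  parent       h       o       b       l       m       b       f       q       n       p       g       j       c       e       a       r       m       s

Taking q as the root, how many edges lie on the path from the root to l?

13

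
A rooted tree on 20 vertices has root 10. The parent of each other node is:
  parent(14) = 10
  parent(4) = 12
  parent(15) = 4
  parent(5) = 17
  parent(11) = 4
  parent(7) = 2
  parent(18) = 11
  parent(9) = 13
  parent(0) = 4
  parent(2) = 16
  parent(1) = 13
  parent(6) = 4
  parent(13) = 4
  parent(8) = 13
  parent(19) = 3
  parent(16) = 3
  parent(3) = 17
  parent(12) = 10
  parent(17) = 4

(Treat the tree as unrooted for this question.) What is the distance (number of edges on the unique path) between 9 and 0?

3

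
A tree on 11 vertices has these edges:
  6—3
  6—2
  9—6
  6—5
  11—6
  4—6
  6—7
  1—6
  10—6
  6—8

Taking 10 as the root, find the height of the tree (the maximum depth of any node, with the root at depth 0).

A deepest node is 9, reached by 10–6–9.
That path has 2 edges, so the height is 2.

2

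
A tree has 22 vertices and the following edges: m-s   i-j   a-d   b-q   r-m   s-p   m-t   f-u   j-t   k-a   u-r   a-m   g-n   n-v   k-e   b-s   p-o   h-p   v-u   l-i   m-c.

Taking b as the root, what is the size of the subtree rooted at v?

3

v's subtree: {v, n, g}, size 3.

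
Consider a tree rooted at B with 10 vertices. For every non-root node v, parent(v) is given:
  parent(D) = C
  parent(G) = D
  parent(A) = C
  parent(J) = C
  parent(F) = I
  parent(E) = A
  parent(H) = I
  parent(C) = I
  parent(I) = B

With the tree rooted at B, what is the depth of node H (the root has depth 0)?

2

Climbing from H to the root: H–I–B. That's 2 steps.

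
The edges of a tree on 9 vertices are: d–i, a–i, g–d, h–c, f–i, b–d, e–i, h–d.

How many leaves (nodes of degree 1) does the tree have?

The leaves are a, b, c, e, f, g.
That is 6 leaves.

6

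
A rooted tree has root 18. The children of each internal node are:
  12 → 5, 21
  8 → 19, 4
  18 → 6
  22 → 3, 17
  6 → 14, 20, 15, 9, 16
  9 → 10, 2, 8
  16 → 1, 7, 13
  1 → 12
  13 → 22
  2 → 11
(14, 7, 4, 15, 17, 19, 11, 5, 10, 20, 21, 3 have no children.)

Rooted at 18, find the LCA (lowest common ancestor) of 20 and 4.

6

Ancestors of 20 (toward the root): 20, 6, 18.
Ancestors of 4: 4, 8, 9, 6, 18.
The deepest node appearing in both lists is 6.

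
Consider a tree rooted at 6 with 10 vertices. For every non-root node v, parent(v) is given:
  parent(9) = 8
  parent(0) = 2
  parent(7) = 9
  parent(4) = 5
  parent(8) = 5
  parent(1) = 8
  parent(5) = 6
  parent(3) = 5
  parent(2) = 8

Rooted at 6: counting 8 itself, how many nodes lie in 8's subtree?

The subtree rooted at 8 contains: 8, 9, 2, 1, 7, 0 — 6 nodes.

6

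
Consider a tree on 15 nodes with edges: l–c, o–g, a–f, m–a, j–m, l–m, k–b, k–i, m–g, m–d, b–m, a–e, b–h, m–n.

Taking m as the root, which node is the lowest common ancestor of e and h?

Ancestors of e (toward the root): e, a, m.
Ancestors of h: h, b, m.
The deepest node appearing in both lists is m.

m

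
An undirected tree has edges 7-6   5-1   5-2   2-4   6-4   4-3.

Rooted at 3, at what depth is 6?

2

Path from 3 to 6: 3–4–6, which has 2 edges.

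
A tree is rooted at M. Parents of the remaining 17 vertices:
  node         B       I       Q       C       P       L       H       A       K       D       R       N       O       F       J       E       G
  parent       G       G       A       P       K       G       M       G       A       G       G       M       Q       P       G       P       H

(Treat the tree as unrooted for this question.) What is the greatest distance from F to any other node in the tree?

7

The node farthest from F is N, via F-P-K-A-G-H-M-N — 7 edges.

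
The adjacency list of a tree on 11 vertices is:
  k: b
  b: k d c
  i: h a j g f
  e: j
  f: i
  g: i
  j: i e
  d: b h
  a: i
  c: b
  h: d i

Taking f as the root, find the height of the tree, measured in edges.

5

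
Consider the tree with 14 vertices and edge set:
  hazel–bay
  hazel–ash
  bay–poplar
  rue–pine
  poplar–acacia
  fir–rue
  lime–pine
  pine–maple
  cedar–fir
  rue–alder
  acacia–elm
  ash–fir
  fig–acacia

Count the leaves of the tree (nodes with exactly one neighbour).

6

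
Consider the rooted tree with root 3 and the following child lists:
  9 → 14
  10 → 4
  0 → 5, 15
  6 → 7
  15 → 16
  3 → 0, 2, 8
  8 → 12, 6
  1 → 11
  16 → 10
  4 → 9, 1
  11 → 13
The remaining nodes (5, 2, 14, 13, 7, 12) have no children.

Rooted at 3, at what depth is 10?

4

3 – 0 – 15 – 16 – 10 — 4 edges.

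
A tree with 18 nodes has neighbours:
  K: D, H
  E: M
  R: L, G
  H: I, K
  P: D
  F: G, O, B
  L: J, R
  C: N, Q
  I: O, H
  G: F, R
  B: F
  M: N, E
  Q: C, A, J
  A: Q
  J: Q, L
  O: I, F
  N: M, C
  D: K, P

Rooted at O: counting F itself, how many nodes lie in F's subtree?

12

The subtree rooted at F contains: F, B, G, R, L, J, Q, C, A, N, M, E — 12 nodes.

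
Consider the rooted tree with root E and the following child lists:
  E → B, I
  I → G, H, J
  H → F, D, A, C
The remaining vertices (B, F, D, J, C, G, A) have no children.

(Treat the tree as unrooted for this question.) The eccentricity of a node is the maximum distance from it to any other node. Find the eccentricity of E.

3

The node farthest from E is F (A, C, D also at distance 3), via E-I-H-F — 3 edges.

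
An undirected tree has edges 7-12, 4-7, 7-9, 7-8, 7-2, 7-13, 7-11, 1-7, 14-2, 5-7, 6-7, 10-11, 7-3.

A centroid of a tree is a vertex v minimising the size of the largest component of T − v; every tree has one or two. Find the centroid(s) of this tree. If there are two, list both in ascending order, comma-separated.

Removing 7 splits the tree into components of sizes 2, 2, 1, 1, 1, 1, 1, 1, 1, 1, 1; the largest is 2 ≤ ⌊14/2⌋ = 7.
Every other node leaves some component of size > 7, so the centroid is unique.

7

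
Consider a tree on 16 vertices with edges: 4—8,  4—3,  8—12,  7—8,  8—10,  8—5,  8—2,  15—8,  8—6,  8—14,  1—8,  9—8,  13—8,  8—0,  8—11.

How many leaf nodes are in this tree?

14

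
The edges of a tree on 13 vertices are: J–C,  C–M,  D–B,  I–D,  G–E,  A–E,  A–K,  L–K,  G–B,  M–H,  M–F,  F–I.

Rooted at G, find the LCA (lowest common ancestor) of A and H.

G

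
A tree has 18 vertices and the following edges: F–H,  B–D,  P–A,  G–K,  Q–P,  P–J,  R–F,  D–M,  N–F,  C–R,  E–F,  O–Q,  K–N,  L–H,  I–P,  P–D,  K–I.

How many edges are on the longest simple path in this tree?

BFS from C reaches M last, at distance 8; BFS from M confirms no node is farther.
Path: C-R-F-N-K-I-P-D-M.

8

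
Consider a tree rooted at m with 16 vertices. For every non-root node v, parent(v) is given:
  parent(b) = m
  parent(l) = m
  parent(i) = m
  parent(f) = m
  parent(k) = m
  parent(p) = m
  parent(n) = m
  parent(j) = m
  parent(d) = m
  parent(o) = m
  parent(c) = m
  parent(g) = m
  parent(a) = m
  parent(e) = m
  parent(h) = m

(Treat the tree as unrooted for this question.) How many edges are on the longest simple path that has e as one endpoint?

A farthest node from e is h (o, b, a, g, k, n, i, c, d, j, f, l, p also at distance 2).
The path e–m–h has 2 edges.

2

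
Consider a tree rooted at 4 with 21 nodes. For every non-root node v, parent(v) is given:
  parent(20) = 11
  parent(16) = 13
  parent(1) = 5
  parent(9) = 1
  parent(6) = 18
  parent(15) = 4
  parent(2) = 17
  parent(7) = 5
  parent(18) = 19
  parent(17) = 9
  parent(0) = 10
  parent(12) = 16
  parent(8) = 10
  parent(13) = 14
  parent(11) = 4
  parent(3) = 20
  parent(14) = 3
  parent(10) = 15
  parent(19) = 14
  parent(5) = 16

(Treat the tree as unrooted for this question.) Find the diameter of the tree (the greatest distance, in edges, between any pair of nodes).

A longest path is 8 - 10 - 15 - 4 - 11 - 20 - 3 - 14 - 13 - 16 - 5 - 1 - 9 - 17 - 2, with 14 edges.

14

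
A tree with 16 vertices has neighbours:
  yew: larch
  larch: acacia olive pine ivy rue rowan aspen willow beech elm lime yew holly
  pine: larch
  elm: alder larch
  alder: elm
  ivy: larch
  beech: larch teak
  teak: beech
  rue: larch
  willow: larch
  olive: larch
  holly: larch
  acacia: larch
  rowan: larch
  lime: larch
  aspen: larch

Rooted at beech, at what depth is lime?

2

Climbing from lime to the root: lime–larch–beech. That's 2 steps.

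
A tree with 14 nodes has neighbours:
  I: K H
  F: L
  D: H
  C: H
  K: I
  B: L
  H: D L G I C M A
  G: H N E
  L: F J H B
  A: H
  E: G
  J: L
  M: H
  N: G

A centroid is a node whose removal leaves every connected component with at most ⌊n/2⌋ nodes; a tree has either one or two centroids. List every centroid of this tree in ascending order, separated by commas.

H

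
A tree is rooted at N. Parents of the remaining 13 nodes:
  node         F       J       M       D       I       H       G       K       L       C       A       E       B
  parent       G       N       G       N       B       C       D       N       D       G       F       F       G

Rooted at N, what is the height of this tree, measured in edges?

4

The longest root-to-leaf path is N-D-G-C-H (4 edges).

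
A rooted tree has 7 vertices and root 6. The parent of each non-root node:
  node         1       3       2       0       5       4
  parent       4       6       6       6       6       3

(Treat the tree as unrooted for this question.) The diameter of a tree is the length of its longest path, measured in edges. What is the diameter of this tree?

A longest path is 1-4-3-6-2, with 4 edges.

4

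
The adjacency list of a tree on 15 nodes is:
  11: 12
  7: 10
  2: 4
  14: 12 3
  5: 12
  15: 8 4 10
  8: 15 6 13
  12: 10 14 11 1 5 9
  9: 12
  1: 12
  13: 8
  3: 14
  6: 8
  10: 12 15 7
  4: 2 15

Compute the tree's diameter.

A longest path is 2–4–15–10–12–14–3, with 6 edges.

6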